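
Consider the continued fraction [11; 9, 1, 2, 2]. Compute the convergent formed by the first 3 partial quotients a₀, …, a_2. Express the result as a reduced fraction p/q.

Work from the innermost term outward:
Start with 1.
9 + 1/(1/1) = 9 + 1/1 = 10/1
11 + 1/(10/1) = 11 + 1/10 = 111/10

111/10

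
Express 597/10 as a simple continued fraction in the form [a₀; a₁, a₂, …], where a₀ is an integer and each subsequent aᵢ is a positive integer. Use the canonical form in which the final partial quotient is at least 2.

597 ÷ 10 → quotient 59, remainder 7
10 ÷ 7 → quotient 1, remainder 3
7 ÷ 3 → quotient 2, remainder 1
3 ÷ 1 → quotient 3, remainder 0

[59; 1, 2, 3]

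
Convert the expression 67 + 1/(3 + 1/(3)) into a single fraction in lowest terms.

673/10

a_0 = 67: 67/1
a_1 = 3: 202/3
a_2 = 3: 673/10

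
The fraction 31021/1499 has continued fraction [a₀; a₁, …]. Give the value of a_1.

1

31021 ÷ 1499 → quotient 20, remainder 1041
1499 ÷ 1041 → quotient 1, remainder 458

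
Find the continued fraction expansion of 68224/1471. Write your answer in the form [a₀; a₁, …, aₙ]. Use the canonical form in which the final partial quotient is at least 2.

⌊68224/1471⌋ = 46, remainder 558
⌊1471/558⌋ = 2, remainder 355
⌊558/355⌋ = 1, remainder 203
⌊355/203⌋ = 1, remainder 152
⌊203/152⌋ = 1, remainder 51
⌊152/51⌋ = 2, remainder 50
⌊51/50⌋ = 1, remainder 1
⌊50/1⌋ = 50, remainder 0

[46; 2, 1, 1, 1, 2, 1, 50]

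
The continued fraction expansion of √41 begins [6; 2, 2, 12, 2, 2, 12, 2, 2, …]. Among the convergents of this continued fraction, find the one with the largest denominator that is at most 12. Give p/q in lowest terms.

a_0 = 6: 6/1  (≤ bound)
a_1 = 2: 13/2  (≤ bound)
a_2 = 2: 32/5  (≤ bound)
a_3 = 12: 397/62  (> 12, stop)

32/5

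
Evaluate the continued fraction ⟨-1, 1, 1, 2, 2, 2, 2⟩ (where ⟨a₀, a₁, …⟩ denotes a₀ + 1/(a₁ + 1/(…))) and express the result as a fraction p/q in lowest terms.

-29/70

Compute successive convergents:
a_0 = -1: -1/1
a_1 = 1: 0/1
a_2 = 1: -1/2
a_3 = 2: -2/5
a_4 = 2: -5/12
a_5 = 2: -12/29
a_6 = 2: -29/70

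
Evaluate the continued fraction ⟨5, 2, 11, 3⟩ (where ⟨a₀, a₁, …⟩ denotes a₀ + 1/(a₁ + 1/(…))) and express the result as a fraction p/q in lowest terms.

389/71

a_0 = 5: 5/1
a_1 = 2: 11/2
a_2 = 11: 126/23
a_3 = 3: 389/71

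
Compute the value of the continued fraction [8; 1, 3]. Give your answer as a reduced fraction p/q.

a_0 = 8: 8/1
a_1 = 1: 9/1
a_2 = 3: 35/4

35/4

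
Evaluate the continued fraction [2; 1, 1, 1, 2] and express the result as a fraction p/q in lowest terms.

21/8

a_0 = 2: 2/1
a_1 = 1: 3/1
a_2 = 1: 5/2
a_3 = 1: 8/3
a_4 = 2: 21/8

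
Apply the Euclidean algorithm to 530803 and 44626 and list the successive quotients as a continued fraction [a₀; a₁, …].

[11; 1, 8, 2, 10, 3, 1, 54]

Repeatedly divide and take the remainder:
530803 ÷ 44626 → quotient 11, remainder 39917
44626 ÷ 39917 → quotient 1, remainder 4709
39917 ÷ 4709 → quotient 8, remainder 2245
4709 ÷ 2245 → quotient 2, remainder 219
2245 ÷ 219 → quotient 10, remainder 55
219 ÷ 55 → quotient 3, remainder 54
55 ÷ 54 → quotient 1, remainder 1
54 ÷ 1 → quotient 54, remainder 0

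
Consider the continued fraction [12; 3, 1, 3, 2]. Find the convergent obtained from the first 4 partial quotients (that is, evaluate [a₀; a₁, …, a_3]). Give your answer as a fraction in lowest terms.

Build up convergents one term at a time:
a_0 = 12: 12/1
a_1 = 3: 37/3
a_2 = 1: 49/4
a_3 = 3: 184/15

184/15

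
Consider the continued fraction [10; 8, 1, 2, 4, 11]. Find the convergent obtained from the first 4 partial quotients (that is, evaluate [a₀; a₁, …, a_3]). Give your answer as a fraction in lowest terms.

a_0 = 10: 10/1
a_1 = 8: 81/8
a_2 = 1: 91/9
a_3 = 2: 263/26

263/26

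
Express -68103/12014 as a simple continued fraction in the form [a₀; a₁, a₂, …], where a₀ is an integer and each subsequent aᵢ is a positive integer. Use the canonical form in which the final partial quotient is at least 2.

[-6; 3, 56, 14, 5]

-68103 ÷ 12014 → quotient -6, remainder 3981
12014 ÷ 3981 → quotient 3, remainder 71
3981 ÷ 71 → quotient 56, remainder 5
71 ÷ 5 → quotient 14, remainder 1
5 ÷ 1 → quotient 5, remainder 0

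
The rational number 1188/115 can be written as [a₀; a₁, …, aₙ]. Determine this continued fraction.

1188 ÷ 115 → quotient 10, remainder 38
115 ÷ 38 → quotient 3, remainder 1
38 ÷ 1 → quotient 38, remainder 0

[10; 3, 38]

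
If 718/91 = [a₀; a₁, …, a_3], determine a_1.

1

Apply division with remainder until the remainder is 0:
718 ÷ 91 → quotient 7, remainder 81
91 ÷ 81 → quotient 1, remainder 10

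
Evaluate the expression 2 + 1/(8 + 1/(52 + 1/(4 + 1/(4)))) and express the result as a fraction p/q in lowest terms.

Start with 4.
4 + 1/(4/1) = 4 + 1/4 = 17/4
52 + 1/(17/4) = 52 + 4/17 = 888/17
8 + 1/(888/17) = 8 + 17/888 = 7121/888
2 + 1/(7121/888) = 2 + 888/7121 = 15130/7121

15130/7121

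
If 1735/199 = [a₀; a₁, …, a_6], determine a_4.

⌊1735/199⌋ = 8, remainder 143
⌊199/143⌋ = 1, remainder 56
⌊143/56⌋ = 2, remainder 31
⌊56/31⌋ = 1, remainder 25
⌊31/25⌋ = 1, remainder 6

1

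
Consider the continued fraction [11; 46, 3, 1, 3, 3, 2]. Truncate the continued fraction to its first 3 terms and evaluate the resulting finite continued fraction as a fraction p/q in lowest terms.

a_0 = 11: 11/1
a_1 = 46: 507/46
a_2 = 3: 1532/139

1532/139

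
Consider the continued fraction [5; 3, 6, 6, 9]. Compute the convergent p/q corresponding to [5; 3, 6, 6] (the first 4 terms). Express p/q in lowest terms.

Compute successive convergents:
a_0 = 5: 5/1
a_1 = 3: 16/3
a_2 = 6: 101/19
a_3 = 6: 622/117

622/117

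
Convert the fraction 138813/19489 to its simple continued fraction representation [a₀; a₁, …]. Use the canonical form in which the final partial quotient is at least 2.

Repeatedly divide and take the remainder:
138813 = 7·19489 + 2390, so a_0 = 7
19489 = 8·2390 + 369, so a_1 = 8
2390 = 6·369 + 176, so a_2 = 6
369 = 2·176 + 17, so a_3 = 2
176 = 10·17 + 6, so a_4 = 10
17 = 2·6 + 5, so a_5 = 2
6 = 1·5 + 1, so a_6 = 1
5 = 5·1 + 0, so a_7 = 5

[7; 8, 6, 2, 10, 2, 1, 5]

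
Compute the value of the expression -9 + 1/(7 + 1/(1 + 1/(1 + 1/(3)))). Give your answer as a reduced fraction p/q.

Compute successive convergents:
a_0 = -9: -9/1
a_1 = 7: -62/7
a_2 = 1: -71/8
a_3 = 1: -133/15
a_4 = 3: -470/53

-470/53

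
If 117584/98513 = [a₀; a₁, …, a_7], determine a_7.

117584 ÷ 98513 → quotient 1, remainder 19071
98513 ÷ 19071 → quotient 5, remainder 3158
19071 ÷ 3158 → quotient 6, remainder 123
3158 ÷ 123 → quotient 25, remainder 83
123 ÷ 83 → quotient 1, remainder 40
83 ÷ 40 → quotient 2, remainder 3
40 ÷ 3 → quotient 13, remainder 1
3 ÷ 1 → quotient 3, remainder 0

3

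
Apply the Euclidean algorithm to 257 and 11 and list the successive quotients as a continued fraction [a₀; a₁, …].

[23; 2, 1, 3]

Repeatedly divide and take the remainder:
257 = 23·11 + 4, so a_0 = 23
11 = 2·4 + 3, so a_1 = 2
4 = 1·3 + 1, so a_2 = 1
3 = 3·1 + 0, so a_3 = 3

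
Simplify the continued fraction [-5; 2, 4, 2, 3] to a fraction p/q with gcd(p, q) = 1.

-314/69

Start with 3.
2 + 1/(3/1) = 2 + 1/3 = 7/3
4 + 1/(7/3) = 4 + 3/7 = 31/7
2 + 1/(31/7) = 2 + 7/31 = 69/31
-5 + 1/(69/31) = -5 + 31/69 = -314/69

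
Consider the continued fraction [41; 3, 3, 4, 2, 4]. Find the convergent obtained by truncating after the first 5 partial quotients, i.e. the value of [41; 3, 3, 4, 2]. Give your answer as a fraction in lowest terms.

3965/96

Build up convergents one term at a time:
a_0 = 41: 41/1
a_1 = 3: 124/3
a_2 = 3: 413/10
a_3 = 4: 1776/43
a_4 = 2: 3965/96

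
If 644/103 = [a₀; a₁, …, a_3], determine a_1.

3

Apply division with remainder until the remainder is 0:
⌊644/103⌋ = 6, remainder 26
⌊103/26⌋ = 3, remainder 25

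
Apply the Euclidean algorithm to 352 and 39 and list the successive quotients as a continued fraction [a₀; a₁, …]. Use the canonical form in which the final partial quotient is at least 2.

[9; 39]

⌊352/39⌋ = 9, remainder 1
⌊39/1⌋ = 39, remainder 0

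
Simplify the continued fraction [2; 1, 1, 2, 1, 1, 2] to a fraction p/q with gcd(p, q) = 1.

Start with 2.
1 + 1/(2/1) = 1 + 1/2 = 3/2
1 + 1/(3/2) = 1 + 2/3 = 5/3
2 + 1/(5/3) = 2 + 3/5 = 13/5
1 + 1/(13/5) = 1 + 5/13 = 18/13
1 + 1/(18/13) = 1 + 13/18 = 31/18
2 + 1/(31/18) = 2 + 18/31 = 80/31

80/31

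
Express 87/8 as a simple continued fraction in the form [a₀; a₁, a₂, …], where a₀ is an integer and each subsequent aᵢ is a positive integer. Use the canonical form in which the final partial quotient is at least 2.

Apply division with remainder until the remainder is 0:
⌊87/8⌋ = 10, remainder 7
⌊8/7⌋ = 1, remainder 1
⌊7/1⌋ = 7, remainder 0

[10; 1, 7]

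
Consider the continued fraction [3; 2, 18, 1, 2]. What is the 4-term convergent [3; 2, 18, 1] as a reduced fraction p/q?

136/39

Work from the innermost term outward:
Start with 1.
18 + 1/(1/1) = 18 + 1/1 = 19/1
2 + 1/(19/1) = 2 + 1/19 = 39/19
3 + 1/(39/19) = 3 + 19/39 = 136/39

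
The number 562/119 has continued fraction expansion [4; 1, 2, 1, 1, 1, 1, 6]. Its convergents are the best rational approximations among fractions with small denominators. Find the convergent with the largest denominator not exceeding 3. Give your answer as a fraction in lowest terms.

a_0 = 4: 4/1  (≤ bound)
a_1 = 1: 5/1  (≤ bound)
a_2 = 2: 14/3  (≤ bound)
a_3 = 1: 19/4  (> 3, stop)

14/3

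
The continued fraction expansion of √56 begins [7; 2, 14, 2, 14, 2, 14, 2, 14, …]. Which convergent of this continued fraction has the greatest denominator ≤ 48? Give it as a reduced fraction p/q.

a_0 = 7: 7/1  (≤ bound)
a_1 = 2: 15/2  (≤ bound)
a_2 = 14: 217/29  (≤ bound)
a_3 = 2: 449/60  (> 48, stop)

217/29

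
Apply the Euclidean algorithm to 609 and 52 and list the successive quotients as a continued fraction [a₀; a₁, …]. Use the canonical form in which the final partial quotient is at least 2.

⌊609/52⌋ = 11, remainder 37
⌊52/37⌋ = 1, remainder 15
⌊37/15⌋ = 2, remainder 7
⌊15/7⌋ = 2, remainder 1
⌊7/1⌋ = 7, remainder 0

[11; 1, 2, 2, 7]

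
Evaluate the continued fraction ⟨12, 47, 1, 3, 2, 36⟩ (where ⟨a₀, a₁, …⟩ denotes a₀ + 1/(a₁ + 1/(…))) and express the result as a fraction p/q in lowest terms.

a_0 = 12: 12/1
a_1 = 47: 565/47
a_2 = 1: 577/48
a_3 = 3: 2296/191
a_4 = 2: 5169/430
a_5 = 36: 188380/15671

188380/15671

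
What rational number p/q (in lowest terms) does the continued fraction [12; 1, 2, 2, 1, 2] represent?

Collapse the nested fraction from the inside out:
Start with 2.
1 + 1/(2/1) = 1 + 1/2 = 3/2
2 + 1/(3/2) = 2 + 2/3 = 8/3
2 + 1/(8/3) = 2 + 3/8 = 19/8
1 + 1/(19/8) = 1 + 8/19 = 27/19
12 + 1/(27/19) = 12 + 19/27 = 343/27

343/27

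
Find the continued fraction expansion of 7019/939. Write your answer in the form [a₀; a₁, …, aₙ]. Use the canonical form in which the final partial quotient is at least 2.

⌊7019/939⌋ = 7, remainder 446
⌊939/446⌋ = 2, remainder 47
⌊446/47⌋ = 9, remainder 23
⌊47/23⌋ = 2, remainder 1
⌊23/1⌋ = 23, remainder 0

[7; 2, 9, 2, 23]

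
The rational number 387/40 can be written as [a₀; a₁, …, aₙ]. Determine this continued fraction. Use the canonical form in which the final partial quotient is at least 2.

Apply division with remainder until the remainder is 0:
387 ÷ 40 → quotient 9, remainder 27
40 ÷ 27 → quotient 1, remainder 13
27 ÷ 13 → quotient 2, remainder 1
13 ÷ 1 → quotient 13, remainder 0

[9; 1, 2, 13]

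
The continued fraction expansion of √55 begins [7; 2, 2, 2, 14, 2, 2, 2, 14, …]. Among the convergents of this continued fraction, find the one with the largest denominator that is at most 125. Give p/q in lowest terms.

a_0 = 7: 7/1  (≤ bound)
a_1 = 2: 15/2  (≤ bound)
a_2 = 2: 37/5  (≤ bound)
a_3 = 2: 89/12  (≤ bound)
a_4 = 14: 1283/173  (> 125, stop)

89/12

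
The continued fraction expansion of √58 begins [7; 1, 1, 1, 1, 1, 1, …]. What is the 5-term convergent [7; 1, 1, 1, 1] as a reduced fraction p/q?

38/5

a_0 = 7: 7/1
a_1 = 1: 8/1
a_2 = 1: 15/2
a_3 = 1: 23/3
a_4 = 1: 38/5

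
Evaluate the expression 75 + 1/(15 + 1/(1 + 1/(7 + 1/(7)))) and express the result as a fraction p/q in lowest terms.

67932/905

a_0 = 75: 75/1
a_1 = 15: 1126/15
a_2 = 1: 1201/16
a_3 = 7: 9533/127
a_4 = 7: 67932/905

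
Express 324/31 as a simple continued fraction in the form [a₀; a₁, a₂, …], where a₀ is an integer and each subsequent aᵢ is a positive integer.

[10; 2, 4, 1, 2]

⌊324/31⌋ = 10, remainder 14
⌊31/14⌋ = 2, remainder 3
⌊14/3⌋ = 4, remainder 2
⌊3/2⌋ = 1, remainder 1
⌊2/1⌋ = 2, remainder 0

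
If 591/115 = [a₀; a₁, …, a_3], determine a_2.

591 ÷ 115 → quotient 5, remainder 16
115 ÷ 16 → quotient 7, remainder 3
16 ÷ 3 → quotient 5, remainder 1

5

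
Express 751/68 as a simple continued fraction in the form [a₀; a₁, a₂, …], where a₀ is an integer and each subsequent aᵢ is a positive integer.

[11; 22, 1, 2]

751 = 11·68 + 3, so a_0 = 11
68 = 22·3 + 2, so a_1 = 22
3 = 1·2 + 1, so a_2 = 1
2 = 2·1 + 0, so a_3 = 2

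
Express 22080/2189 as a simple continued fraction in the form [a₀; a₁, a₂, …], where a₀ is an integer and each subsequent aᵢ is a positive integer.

[10; 11, 1, 1, 11, 2, 1, 2]

22080 = 10·2189 + 190, so a_0 = 10
2189 = 11·190 + 99, so a_1 = 11
190 = 1·99 + 91, so a_2 = 1
99 = 1·91 + 8, so a_3 = 1
91 = 11·8 + 3, so a_4 = 11
8 = 2·3 + 2, so a_5 = 2
3 = 1·2 + 1, so a_6 = 1
2 = 2·1 + 0, so a_7 = 2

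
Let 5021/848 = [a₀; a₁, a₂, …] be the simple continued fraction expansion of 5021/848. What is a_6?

10

5021 = 5·848 + 781, so a_0 = 5
848 = 1·781 + 67, so a_1 = 1
781 = 11·67 + 44, so a_2 = 11
67 = 1·44 + 23, so a_3 = 1
44 = 1·23 + 21, so a_4 = 1
23 = 1·21 + 2, so a_5 = 1
21 = 10·2 + 1, so a_6 = 10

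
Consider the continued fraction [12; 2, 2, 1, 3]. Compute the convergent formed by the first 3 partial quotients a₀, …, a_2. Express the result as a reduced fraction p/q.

62/5

Start with 2.
2 + 1/(2/1) = 2 + 1/2 = 5/2
12 + 1/(5/2) = 12 + 2/5 = 62/5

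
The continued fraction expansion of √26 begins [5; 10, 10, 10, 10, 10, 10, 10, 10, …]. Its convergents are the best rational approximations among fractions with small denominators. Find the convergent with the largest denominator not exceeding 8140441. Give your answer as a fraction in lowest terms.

5357035/1050601

a_0 = 5: 5/1  (≤ bound)
a_1 = 10: 51/10  (≤ bound)
a_2 = 10: 515/101  (≤ bound)
a_3 = 10: 5201/1020  (≤ bound)
a_4 = 10: 52525/10301  (≤ bound)
a_5 = 10: 530451/104030  (≤ bound)
a_6 = 10: 5357035/1050601  (≤ bound)
a_7 = 10: 54100801/10610040  (> 8140441, stop)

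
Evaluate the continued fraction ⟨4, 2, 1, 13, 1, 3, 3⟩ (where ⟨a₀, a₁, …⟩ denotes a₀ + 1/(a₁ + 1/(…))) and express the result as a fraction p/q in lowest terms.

Collapse the nested fraction from the inside out:
Start with 3.
3 + 1/(3/1) = 3 + 1/3 = 10/3
1 + 1/(10/3) = 1 + 3/10 = 13/10
13 + 1/(13/10) = 13 + 10/13 = 179/13
1 + 1/(179/13) = 1 + 13/179 = 192/179
2 + 1/(192/179) = 2 + 179/192 = 563/192
4 + 1/(563/192) = 4 + 192/563 = 2444/563

2444/563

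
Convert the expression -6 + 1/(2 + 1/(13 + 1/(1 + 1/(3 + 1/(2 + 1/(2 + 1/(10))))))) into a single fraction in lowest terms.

a_0 = -6: -6/1
a_1 = 2: -11/2
a_2 = 13: -149/27
a_3 = 1: -160/29
a_4 = 3: -629/114
a_5 = 2: -1418/257
a_6 = 2: -3465/628
a_7 = 10: -36068/6537

-36068/6537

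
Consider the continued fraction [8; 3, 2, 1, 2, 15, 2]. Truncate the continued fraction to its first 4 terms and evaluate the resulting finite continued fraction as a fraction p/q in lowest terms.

83/10

Build up convergents one term at a time:
a_0 = 8: 8/1
a_1 = 3: 25/3
a_2 = 2: 58/7
a_3 = 1: 83/10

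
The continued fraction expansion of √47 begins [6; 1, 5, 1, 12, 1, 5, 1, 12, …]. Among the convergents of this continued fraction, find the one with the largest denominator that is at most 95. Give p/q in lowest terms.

617/90

a_0 = 6: 6/1  (≤ bound)
a_1 = 1: 7/1  (≤ bound)
a_2 = 5: 41/6  (≤ bound)
a_3 = 1: 48/7  (≤ bound)
a_4 = 12: 617/90  (≤ bound)
a_5 = 1: 665/97  (> 95, stop)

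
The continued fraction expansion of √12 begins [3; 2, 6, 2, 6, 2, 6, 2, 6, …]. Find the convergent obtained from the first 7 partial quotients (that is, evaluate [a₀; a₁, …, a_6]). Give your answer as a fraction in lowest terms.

a_0 = 3: 3/1
a_1 = 2: 7/2
a_2 = 6: 45/13
a_3 = 2: 97/28
a_4 = 6: 627/181
a_5 = 2: 1351/390
a_6 = 6: 8733/2521

8733/2521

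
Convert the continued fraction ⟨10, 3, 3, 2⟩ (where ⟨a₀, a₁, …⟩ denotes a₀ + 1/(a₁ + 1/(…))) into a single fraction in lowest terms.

237/23

Start with 2.
3 + 1/(2/1) = 3 + 1/2 = 7/2
3 + 1/(7/2) = 3 + 2/7 = 23/7
10 + 1/(23/7) = 10 + 7/23 = 237/23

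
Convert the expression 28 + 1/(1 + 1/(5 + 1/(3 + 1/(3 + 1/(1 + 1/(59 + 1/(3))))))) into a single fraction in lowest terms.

426421/14785

a_0 = 28: 28/1
a_1 = 1: 29/1
a_2 = 5: 173/6
a_3 = 3: 548/19
a_4 = 3: 1817/63
a_5 = 1: 2365/82
a_6 = 59: 141352/4901
a_7 = 3: 426421/14785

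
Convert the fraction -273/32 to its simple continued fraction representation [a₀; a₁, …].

[-9; 2, 7, 2]

Repeatedly divide and take the remainder:
-273 ÷ 32 → quotient -9, remainder 15
32 ÷ 15 → quotient 2, remainder 2
15 ÷ 2 → quotient 7, remainder 1
2 ÷ 1 → quotient 2, remainder 0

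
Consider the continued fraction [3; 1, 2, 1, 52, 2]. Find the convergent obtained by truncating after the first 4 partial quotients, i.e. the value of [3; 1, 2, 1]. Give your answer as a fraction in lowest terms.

a_0 = 3: 3/1
a_1 = 1: 4/1
a_2 = 2: 11/3
a_3 = 1: 15/4

15/4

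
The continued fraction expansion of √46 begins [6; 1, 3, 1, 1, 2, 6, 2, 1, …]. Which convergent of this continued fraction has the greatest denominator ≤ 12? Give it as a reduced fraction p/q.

61/9

List convergents until the denominator exceeds the bound:
a_0 = 6: 6/1  (≤ bound)
a_1 = 1: 7/1  (≤ bound)
a_2 = 3: 27/4  (≤ bound)
a_3 = 1: 34/5  (≤ bound)
a_4 = 1: 61/9  (≤ bound)
a_5 = 2: 156/23  (> 12, stop)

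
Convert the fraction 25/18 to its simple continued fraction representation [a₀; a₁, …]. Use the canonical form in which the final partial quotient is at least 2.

[1; 2, 1, 1, 3]

25 ÷ 18 → quotient 1, remainder 7
18 ÷ 7 → quotient 2, remainder 4
7 ÷ 4 → quotient 1, remainder 3
4 ÷ 3 → quotient 1, remainder 1
3 ÷ 1 → quotient 3, remainder 0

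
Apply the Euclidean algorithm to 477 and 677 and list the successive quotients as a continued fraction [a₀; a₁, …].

[0; 1, 2, 2, 1, 1, 2, 15]

Repeatedly divide and take the remainder:
477 = 0·677 + 477, so a_0 = 0
677 = 1·477 + 200, so a_1 = 1
477 = 2·200 + 77, so a_2 = 2
200 = 2·77 + 46, so a_3 = 2
77 = 1·46 + 31, so a_4 = 1
46 = 1·31 + 15, so a_5 = 1
31 = 2·15 + 1, so a_6 = 2
15 = 15·1 + 0, so a_7 = 15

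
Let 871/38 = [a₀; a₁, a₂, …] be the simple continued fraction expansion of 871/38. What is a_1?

Repeatedly divide and take the remainder:
871 = 22·38 + 35, so a_0 = 22
38 = 1·35 + 3, so a_1 = 1

1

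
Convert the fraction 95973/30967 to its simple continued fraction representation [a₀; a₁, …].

[3; 10, 12, 2, 3, 2, 15]

Repeatedly divide and take the remainder:
⌊95973/30967⌋ = 3, remainder 3072
⌊30967/3072⌋ = 10, remainder 247
⌊3072/247⌋ = 12, remainder 108
⌊247/108⌋ = 2, remainder 31
⌊108/31⌋ = 3, remainder 15
⌊31/15⌋ = 2, remainder 1
⌊15/1⌋ = 15, remainder 0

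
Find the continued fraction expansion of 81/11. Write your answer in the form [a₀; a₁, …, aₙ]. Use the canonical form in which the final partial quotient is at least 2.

[7; 2, 1, 3]

Run the Euclidean algorithm, recording each quotient:
81 ÷ 11 → quotient 7, remainder 4
11 ÷ 4 → quotient 2, remainder 3
4 ÷ 3 → quotient 1, remainder 1
3 ÷ 1 → quotient 3, remainder 0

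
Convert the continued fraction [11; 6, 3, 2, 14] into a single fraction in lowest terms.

7086/635

a_0 = 11: 11/1
a_1 = 6: 67/6
a_2 = 3: 212/19
a_3 = 2: 491/44
a_4 = 14: 7086/635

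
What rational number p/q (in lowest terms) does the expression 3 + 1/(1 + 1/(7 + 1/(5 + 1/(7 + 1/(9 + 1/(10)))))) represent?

Start with 10.
9 + 1/(10/1) = 9 + 1/10 = 91/10
7 + 1/(91/10) = 7 + 10/91 = 647/91
5 + 1/(647/91) = 5 + 91/647 = 3326/647
7 + 1/(3326/647) = 7 + 647/3326 = 23929/3326
1 + 1/(23929/3326) = 1 + 3326/23929 = 27255/23929
3 + 1/(27255/23929) = 3 + 23929/27255 = 105694/27255

105694/27255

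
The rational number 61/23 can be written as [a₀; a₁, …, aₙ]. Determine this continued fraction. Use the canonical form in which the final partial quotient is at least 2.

Apply division with remainder until the remainder is 0:
⌊61/23⌋ = 2, remainder 15
⌊23/15⌋ = 1, remainder 8
⌊15/8⌋ = 1, remainder 7
⌊8/7⌋ = 1, remainder 1
⌊7/1⌋ = 7, remainder 0

[2; 1, 1, 1, 7]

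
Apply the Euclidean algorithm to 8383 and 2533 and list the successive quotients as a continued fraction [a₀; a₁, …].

[3; 3, 4, 3, 60]

⌊8383/2533⌋ = 3, remainder 784
⌊2533/784⌋ = 3, remainder 181
⌊784/181⌋ = 4, remainder 60
⌊181/60⌋ = 3, remainder 1
⌊60/1⌋ = 60, remainder 0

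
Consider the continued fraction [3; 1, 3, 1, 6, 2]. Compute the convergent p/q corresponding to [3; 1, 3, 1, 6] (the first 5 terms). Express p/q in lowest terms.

Work from the innermost term outward:
Start with 6.
1 + 1/(6/1) = 1 + 1/6 = 7/6
3 + 1/(7/6) = 3 + 6/7 = 27/7
1 + 1/(27/7) = 1 + 7/27 = 34/27
3 + 1/(34/27) = 3 + 27/34 = 129/34

129/34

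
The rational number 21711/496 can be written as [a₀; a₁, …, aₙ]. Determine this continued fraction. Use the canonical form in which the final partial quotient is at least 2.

[43; 1, 3, 2, 1, 1, 3, 6]

21711 ÷ 496 → quotient 43, remainder 383
496 ÷ 383 → quotient 1, remainder 113
383 ÷ 113 → quotient 3, remainder 44
113 ÷ 44 → quotient 2, remainder 25
44 ÷ 25 → quotient 1, remainder 19
25 ÷ 19 → quotient 1, remainder 6
19 ÷ 6 → quotient 3, remainder 1
6 ÷ 1 → quotient 6, remainder 0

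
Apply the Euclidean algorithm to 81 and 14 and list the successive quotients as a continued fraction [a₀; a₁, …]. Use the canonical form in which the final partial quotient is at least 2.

[5; 1, 3, 1, 2]

81 = 5·14 + 11, so a_0 = 5
14 = 1·11 + 3, so a_1 = 1
11 = 3·3 + 2, so a_2 = 3
3 = 1·2 + 1, so a_3 = 1
2 = 2·1 + 0, so a_4 = 2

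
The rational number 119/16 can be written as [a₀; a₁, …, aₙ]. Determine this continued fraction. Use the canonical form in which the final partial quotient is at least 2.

Run the Euclidean algorithm, recording each quotient:
⌊119/16⌋ = 7, remainder 7
⌊16/7⌋ = 2, remainder 2
⌊7/2⌋ = 3, remainder 1
⌊2/1⌋ = 2, remainder 0

[7; 2, 3, 2]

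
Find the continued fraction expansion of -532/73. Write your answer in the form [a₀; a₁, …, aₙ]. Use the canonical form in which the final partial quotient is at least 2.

[-8; 1, 2, 2, 10]

-532 = -8·73 + 52, so a_0 = -8
73 = 1·52 + 21, so a_1 = 1
52 = 2·21 + 10, so a_2 = 2
21 = 2·10 + 1, so a_3 = 2
10 = 10·1 + 0, so a_4 = 10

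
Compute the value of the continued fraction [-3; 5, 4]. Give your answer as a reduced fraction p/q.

Starting at the tail and folding back:
Start with 4.
5 + 1/(4/1) = 5 + 1/4 = 21/4
-3 + 1/(21/4) = -3 + 4/21 = -59/21

-59/21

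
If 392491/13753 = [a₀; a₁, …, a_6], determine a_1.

1

Repeatedly divide and take the remainder:
392491 = 28·13753 + 7407, so a_0 = 28
13753 = 1·7407 + 6346, so a_1 = 1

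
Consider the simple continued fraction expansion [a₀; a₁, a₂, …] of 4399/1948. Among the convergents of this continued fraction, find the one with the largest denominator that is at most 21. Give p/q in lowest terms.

9/4

List convergents until the denominator exceeds the bound:
a_0 = 2: 2/1  (≤ bound)
a_1 = 3: 7/3  (≤ bound)
a_2 = 1: 9/4  (≤ bound)
a_3 = 6: 61/27  (> 21, stop)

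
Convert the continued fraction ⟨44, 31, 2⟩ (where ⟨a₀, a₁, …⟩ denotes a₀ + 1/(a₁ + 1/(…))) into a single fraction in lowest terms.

a_0 = 44: 44/1
a_1 = 31: 1365/31
a_2 = 2: 2774/63

2774/63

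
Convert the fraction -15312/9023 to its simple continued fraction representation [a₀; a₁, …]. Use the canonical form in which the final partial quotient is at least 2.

[-2; 3, 3, 3, 33, 1, 7]

-15312 = -2·9023 + 2734, so a_0 = -2
9023 = 3·2734 + 821, so a_1 = 3
2734 = 3·821 + 271, so a_2 = 3
821 = 3·271 + 8, so a_3 = 3
271 = 33·8 + 7, so a_4 = 33
8 = 1·7 + 1, so a_5 = 1
7 = 7·1 + 0, so a_6 = 7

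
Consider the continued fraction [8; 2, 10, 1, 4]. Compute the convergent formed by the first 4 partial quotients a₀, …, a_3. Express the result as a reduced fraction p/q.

Start with 1.
10 + 1/(1/1) = 10 + 1/1 = 11/1
2 + 1/(11/1) = 2 + 1/11 = 23/11
8 + 1/(23/11) = 8 + 11/23 = 195/23

195/23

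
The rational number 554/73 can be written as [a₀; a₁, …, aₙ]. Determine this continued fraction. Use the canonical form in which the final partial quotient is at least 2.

[7; 1, 1, 2, 3, 4]

554 ÷ 73 → quotient 7, remainder 43
73 ÷ 43 → quotient 1, remainder 30
43 ÷ 30 → quotient 1, remainder 13
30 ÷ 13 → quotient 2, remainder 4
13 ÷ 4 → quotient 3, remainder 1
4 ÷ 1 → quotient 4, remainder 0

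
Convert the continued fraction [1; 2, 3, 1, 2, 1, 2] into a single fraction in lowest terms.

134/93

Work from the innermost term outward:
Start with 2.
1 + 1/(2/1) = 1 + 1/2 = 3/2
2 + 1/(3/2) = 2 + 2/3 = 8/3
1 + 1/(8/3) = 1 + 3/8 = 11/8
3 + 1/(11/8) = 3 + 8/11 = 41/11
2 + 1/(41/11) = 2 + 11/41 = 93/41
1 + 1/(93/41) = 1 + 41/93 = 134/93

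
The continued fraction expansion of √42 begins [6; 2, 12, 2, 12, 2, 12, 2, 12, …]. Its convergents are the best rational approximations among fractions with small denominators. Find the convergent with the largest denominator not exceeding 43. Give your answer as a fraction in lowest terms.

162/25

List convergents until the denominator exceeds the bound:
a_0 = 6: 6/1  (≤ bound)
a_1 = 2: 13/2  (≤ bound)
a_2 = 12: 162/25  (≤ bound)
a_3 = 2: 337/52  (> 43, stop)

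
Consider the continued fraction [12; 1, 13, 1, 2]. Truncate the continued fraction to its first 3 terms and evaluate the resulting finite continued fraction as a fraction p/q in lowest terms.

Start with 13.
1 + 1/(13/1) = 1 + 1/13 = 14/13
12 + 1/(14/13) = 12 + 13/14 = 181/14

181/14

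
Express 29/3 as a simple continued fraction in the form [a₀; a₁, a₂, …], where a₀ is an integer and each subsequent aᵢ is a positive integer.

29 ÷ 3 → quotient 9, remainder 2
3 ÷ 2 → quotient 1, remainder 1
2 ÷ 1 → quotient 2, remainder 0

[9; 1, 2]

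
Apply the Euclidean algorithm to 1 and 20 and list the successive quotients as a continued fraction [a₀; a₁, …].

[0; 20]

⌊1/20⌋ = 0, remainder 1
⌊20/1⌋ = 20, remainder 0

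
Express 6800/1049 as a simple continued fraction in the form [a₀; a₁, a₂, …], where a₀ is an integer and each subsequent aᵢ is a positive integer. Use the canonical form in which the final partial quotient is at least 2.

[6; 2, 13, 1, 2, 12]

⌊6800/1049⌋ = 6, remainder 506
⌊1049/506⌋ = 2, remainder 37
⌊506/37⌋ = 13, remainder 25
⌊37/25⌋ = 1, remainder 12
⌊25/12⌋ = 2, remainder 1
⌊12/1⌋ = 12, remainder 0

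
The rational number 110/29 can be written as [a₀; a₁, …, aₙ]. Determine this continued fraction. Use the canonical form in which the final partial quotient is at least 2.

[3; 1, 3, 1, 5]

Repeatedly divide and take the remainder:
110 ÷ 29 → quotient 3, remainder 23
29 ÷ 23 → quotient 1, remainder 6
23 ÷ 6 → quotient 3, remainder 5
6 ÷ 5 → quotient 1, remainder 1
5 ÷ 1 → quotient 5, remainder 0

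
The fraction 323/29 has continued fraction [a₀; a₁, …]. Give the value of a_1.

323 = 11·29 + 4, so a_0 = 11
29 = 7·4 + 1, so a_1 = 7

7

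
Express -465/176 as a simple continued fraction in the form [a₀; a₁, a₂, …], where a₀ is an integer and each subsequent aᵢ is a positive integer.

[-3; 2, 1, 3, 1, 5, 2]

-465 ÷ 176 → quotient -3, remainder 63
176 ÷ 63 → quotient 2, remainder 50
63 ÷ 50 → quotient 1, remainder 13
50 ÷ 13 → quotient 3, remainder 11
13 ÷ 11 → quotient 1, remainder 2
11 ÷ 2 → quotient 5, remainder 1
2 ÷ 1 → quotient 2, remainder 0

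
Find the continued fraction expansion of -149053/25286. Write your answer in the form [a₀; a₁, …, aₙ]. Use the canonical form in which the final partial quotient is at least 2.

[-6; 9, 2, 52, 1, 3, 6]

Repeatedly divide and take the remainder:
⌊-149053/25286⌋ = -6, remainder 2663
⌊25286/2663⌋ = 9, remainder 1319
⌊2663/1319⌋ = 2, remainder 25
⌊1319/25⌋ = 52, remainder 19
⌊25/19⌋ = 1, remainder 6
⌊19/6⌋ = 3, remainder 1
⌊6/1⌋ = 6, remainder 0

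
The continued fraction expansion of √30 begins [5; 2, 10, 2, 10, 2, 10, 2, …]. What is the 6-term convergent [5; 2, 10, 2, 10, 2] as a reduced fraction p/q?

Start with 2.
10 + 1/(2/1) = 10 + 1/2 = 21/2
2 + 1/(21/2) = 2 + 2/21 = 44/21
10 + 1/(44/21) = 10 + 21/44 = 461/44
2 + 1/(461/44) = 2 + 44/461 = 966/461
5 + 1/(966/461) = 5 + 461/966 = 5291/966

5291/966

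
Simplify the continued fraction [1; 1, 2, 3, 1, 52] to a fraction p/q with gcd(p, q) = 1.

1161/686

Build up convergents one term at a time:
a_0 = 1: 1/1
a_1 = 1: 2/1
a_2 = 2: 5/3
a_3 = 3: 17/10
a_4 = 1: 22/13
a_5 = 52: 1161/686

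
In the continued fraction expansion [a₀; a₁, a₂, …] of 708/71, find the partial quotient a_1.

708 = 9·71 + 69, so a_0 = 9
71 = 1·69 + 2, so a_1 = 1

1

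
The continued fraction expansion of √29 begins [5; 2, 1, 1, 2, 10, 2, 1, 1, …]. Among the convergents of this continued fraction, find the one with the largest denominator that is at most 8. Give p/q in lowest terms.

List convergents until the denominator exceeds the bound:
a_0 = 5: 5/1  (≤ bound)
a_1 = 2: 11/2  (≤ bound)
a_2 = 1: 16/3  (≤ bound)
a_3 = 1: 27/5  (≤ bound)
a_4 = 2: 70/13  (> 8, stop)

27/5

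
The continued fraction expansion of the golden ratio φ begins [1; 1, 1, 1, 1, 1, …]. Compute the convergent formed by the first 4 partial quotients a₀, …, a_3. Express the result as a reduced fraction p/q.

5/3

Work from the innermost term outward:
Start with 1.
1 + 1/(1/1) = 1 + 1/1 = 2/1
1 + 1/(2/1) = 1 + 1/2 = 3/2
1 + 1/(3/2) = 1 + 2/3 = 5/3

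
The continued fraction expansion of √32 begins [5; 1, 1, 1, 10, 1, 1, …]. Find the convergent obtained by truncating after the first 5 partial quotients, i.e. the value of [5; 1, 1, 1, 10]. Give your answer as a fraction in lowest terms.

Start with 10.
1 + 1/(10/1) = 1 + 1/10 = 11/10
1 + 1/(11/10) = 1 + 10/11 = 21/11
1 + 1/(21/11) = 1 + 11/21 = 32/21
5 + 1/(32/21) = 5 + 21/32 = 181/32

181/32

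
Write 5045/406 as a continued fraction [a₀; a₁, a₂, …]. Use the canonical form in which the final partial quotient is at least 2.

[12; 2, 2, 1, 7, 1, 1, 3]

5045 = 12·406 + 173, so a_0 = 12
406 = 2·173 + 60, so a_1 = 2
173 = 2·60 + 53, so a_2 = 2
60 = 1·53 + 7, so a_3 = 1
53 = 7·7 + 4, so a_4 = 7
7 = 1·4 + 3, so a_5 = 1
4 = 1·3 + 1, so a_6 = 1
3 = 3·1 + 0, so a_7 = 3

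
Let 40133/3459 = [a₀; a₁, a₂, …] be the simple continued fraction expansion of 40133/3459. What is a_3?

Run the Euclidean algorithm, recording each quotient:
40133 ÷ 3459 → quotient 11, remainder 2084
3459 ÷ 2084 → quotient 1, remainder 1375
2084 ÷ 1375 → quotient 1, remainder 709
1375 ÷ 709 → quotient 1, remainder 666

1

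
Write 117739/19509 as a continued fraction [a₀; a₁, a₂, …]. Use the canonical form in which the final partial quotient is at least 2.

Run the Euclidean algorithm, recording each quotient:
117739 ÷ 19509 → quotient 6, remainder 685
19509 ÷ 685 → quotient 28, remainder 329
685 ÷ 329 → quotient 2, remainder 27
329 ÷ 27 → quotient 12, remainder 5
27 ÷ 5 → quotient 5, remainder 2
5 ÷ 2 → quotient 2, remainder 1
2 ÷ 1 → quotient 2, remainder 0

[6; 28, 2, 12, 5, 2, 2]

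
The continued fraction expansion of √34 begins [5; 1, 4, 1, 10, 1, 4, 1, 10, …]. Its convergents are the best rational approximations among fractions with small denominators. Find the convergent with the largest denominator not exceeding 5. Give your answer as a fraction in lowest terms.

29/5

List convergents until the denominator exceeds the bound:
a_0 = 5: 5/1  (≤ bound)
a_1 = 1: 6/1  (≤ bound)
a_2 = 4: 29/5  (≤ bound)
a_3 = 1: 35/6  (> 5, stop)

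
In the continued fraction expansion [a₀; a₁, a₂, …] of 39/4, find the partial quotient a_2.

39 ÷ 4 → quotient 9, remainder 3
4 ÷ 3 → quotient 1, remainder 1
3 ÷ 1 → quotient 3, remainder 0

3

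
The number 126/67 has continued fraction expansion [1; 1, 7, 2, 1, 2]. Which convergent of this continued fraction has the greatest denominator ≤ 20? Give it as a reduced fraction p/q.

32/17

a_0 = 1: 1/1  (≤ bound)
a_1 = 1: 2/1  (≤ bound)
a_2 = 7: 15/8  (≤ bound)
a_3 = 2: 32/17  (≤ bound)
a_4 = 1: 47/25  (> 20, stop)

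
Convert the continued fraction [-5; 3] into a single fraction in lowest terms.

Start with 3.
-5 + 1/(3/1) = -5 + 1/3 = -14/3

-14/3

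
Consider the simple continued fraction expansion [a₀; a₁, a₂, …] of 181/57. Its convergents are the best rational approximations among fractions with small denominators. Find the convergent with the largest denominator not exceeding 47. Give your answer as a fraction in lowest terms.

54/17

List convergents until the denominator exceeds the bound:
a_0 = 3: 3/1  (≤ bound)
a_1 = 5: 16/5  (≤ bound)
a_2 = 1: 19/6  (≤ bound)
a_3 = 2: 54/17  (≤ bound)
a_4 = 3: 181/57  (> 47, stop)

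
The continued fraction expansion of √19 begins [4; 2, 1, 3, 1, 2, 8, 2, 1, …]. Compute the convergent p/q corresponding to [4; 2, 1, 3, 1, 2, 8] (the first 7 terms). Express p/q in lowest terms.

Start with 8.
2 + 1/(8/1) = 2 + 1/8 = 17/8
1 + 1/(17/8) = 1 + 8/17 = 25/17
3 + 1/(25/17) = 3 + 17/25 = 92/25
1 + 1/(92/25) = 1 + 25/92 = 117/92
2 + 1/(117/92) = 2 + 92/117 = 326/117
4 + 1/(326/117) = 4 + 117/326 = 1421/326

1421/326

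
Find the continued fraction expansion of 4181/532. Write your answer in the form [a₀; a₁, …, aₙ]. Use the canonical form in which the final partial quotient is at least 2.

[7; 1, 6, 10, 1, 2, 2]

Apply division with remainder until the remainder is 0:
4181 = 7·532 + 457, so a_0 = 7
532 = 1·457 + 75, so a_1 = 1
457 = 6·75 + 7, so a_2 = 6
75 = 10·7 + 5, so a_3 = 10
7 = 1·5 + 2, so a_4 = 1
5 = 2·2 + 1, so a_5 = 2
2 = 2·1 + 0, so a_6 = 2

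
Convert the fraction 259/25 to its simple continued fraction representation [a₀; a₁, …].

⌊259/25⌋ = 10, remainder 9
⌊25/9⌋ = 2, remainder 7
⌊9/7⌋ = 1, remainder 2
⌊7/2⌋ = 3, remainder 1
⌊2/1⌋ = 2, remainder 0

[10; 2, 1, 3, 2]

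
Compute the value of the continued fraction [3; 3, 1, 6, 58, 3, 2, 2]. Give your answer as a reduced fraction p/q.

Build up convergents one term at a time:
a_0 = 3: 3/1
a_1 = 3: 10/3
a_2 = 1: 13/4
a_3 = 6: 88/27
a_4 = 58: 5117/1570
a_5 = 3: 15439/4737
a_6 = 2: 35995/11044
a_7 = 2: 87429/26825

87429/26825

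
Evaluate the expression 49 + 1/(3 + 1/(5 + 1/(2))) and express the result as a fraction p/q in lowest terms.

1726/35

Compute successive convergents:
a_0 = 49: 49/1
a_1 = 3: 148/3
a_2 = 5: 789/16
a_3 = 2: 1726/35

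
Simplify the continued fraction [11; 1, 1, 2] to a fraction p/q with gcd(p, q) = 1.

Use the convergent recurrence hₖ = aₖ·hₖ₋₁ + hₖ₋₂ (and likewise for the denominators kₖ):
a_0 = 11: 11/1
a_1 = 1: 12/1
a_2 = 1: 23/2
a_3 = 2: 58/5

58/5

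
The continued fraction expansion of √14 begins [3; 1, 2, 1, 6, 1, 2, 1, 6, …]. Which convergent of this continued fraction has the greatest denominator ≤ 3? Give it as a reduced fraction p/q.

a_0 = 3: 3/1  (≤ bound)
a_1 = 1: 4/1  (≤ bound)
a_2 = 2: 11/3  (≤ bound)
a_3 = 1: 15/4  (> 3, stop)

11/3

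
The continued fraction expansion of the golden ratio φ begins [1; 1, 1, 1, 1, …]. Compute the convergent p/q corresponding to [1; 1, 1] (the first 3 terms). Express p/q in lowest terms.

3/2

Work from the innermost term outward:
Start with 1.
1 + 1/(1/1) = 1 + 1/1 = 2/1
1 + 1/(2/1) = 1 + 1/2 = 3/2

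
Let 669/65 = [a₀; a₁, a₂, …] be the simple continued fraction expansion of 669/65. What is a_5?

2

⌊669/65⌋ = 10, remainder 19
⌊65/19⌋ = 3, remainder 8
⌊19/8⌋ = 2, remainder 3
⌊8/3⌋ = 2, remainder 2
⌊3/2⌋ = 1, remainder 1
⌊2/1⌋ = 2, remainder 0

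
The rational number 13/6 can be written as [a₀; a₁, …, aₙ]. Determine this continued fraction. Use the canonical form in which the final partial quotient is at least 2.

[2; 6]

13 ÷ 6 → quotient 2, remainder 1
6 ÷ 1 → quotient 6, remainder 0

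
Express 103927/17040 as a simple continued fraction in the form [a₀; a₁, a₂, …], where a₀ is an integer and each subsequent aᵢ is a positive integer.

⌊103927/17040⌋ = 6, remainder 1687
⌊17040/1687⌋ = 10, remainder 170
⌊1687/170⌋ = 9, remainder 157
⌊170/157⌋ = 1, remainder 13
⌊157/13⌋ = 12, remainder 1
⌊13/1⌋ = 13, remainder 0

[6; 10, 9, 1, 12, 13]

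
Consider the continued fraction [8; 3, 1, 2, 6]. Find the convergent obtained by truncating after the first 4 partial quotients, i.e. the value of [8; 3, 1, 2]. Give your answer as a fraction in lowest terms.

Compute successive convergents:
a_0 = 8: 8/1
a_1 = 3: 25/3
a_2 = 1: 33/4
a_3 = 2: 91/11

91/11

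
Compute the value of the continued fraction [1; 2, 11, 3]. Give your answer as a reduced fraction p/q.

Start with 3.
11 + 1/(3/1) = 11 + 1/3 = 34/3
2 + 1/(34/3) = 2 + 3/34 = 71/34
1 + 1/(71/34) = 1 + 34/71 = 105/71

105/71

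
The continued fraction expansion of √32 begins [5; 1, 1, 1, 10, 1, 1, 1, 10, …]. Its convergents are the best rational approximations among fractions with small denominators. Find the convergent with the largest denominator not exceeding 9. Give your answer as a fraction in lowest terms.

List convergents until the denominator exceeds the bound:
a_0 = 5: 5/1  (≤ bound)
a_1 = 1: 6/1  (≤ bound)
a_2 = 1: 11/2  (≤ bound)
a_3 = 1: 17/3  (≤ bound)
a_4 = 10: 181/32  (> 9, stop)

17/3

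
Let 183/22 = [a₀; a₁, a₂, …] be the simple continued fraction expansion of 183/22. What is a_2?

7

⌊183/22⌋ = 8, remainder 7
⌊22/7⌋ = 3, remainder 1
⌊7/1⌋ = 7, remainder 0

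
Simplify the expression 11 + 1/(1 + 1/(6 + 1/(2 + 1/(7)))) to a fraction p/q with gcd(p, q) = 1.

Collapse the nested fraction from the inside out:
Start with 7.
2 + 1/(7/1) = 2 + 1/7 = 15/7
6 + 1/(15/7) = 6 + 7/15 = 97/15
1 + 1/(97/15) = 1 + 15/97 = 112/97
11 + 1/(112/97) = 11 + 97/112 = 1329/112

1329/112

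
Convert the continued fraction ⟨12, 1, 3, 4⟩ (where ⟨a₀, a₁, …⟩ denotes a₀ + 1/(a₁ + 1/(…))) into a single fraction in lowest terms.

Start with 4.
3 + 1/(4/1) = 3 + 1/4 = 13/4
1 + 1/(13/4) = 1 + 4/13 = 17/13
12 + 1/(17/13) = 12 + 13/17 = 217/17

217/17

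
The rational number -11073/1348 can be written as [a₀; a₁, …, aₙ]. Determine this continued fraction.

Apply division with remainder until the remainder is 0:
-11073 = -9·1348 + 1059, so a_0 = -9
1348 = 1·1059 + 289, so a_1 = 1
1059 = 3·289 + 192, so a_2 = 3
289 = 1·192 + 97, so a_3 = 1
192 = 1·97 + 95, so a_4 = 1
97 = 1·95 + 2, so a_5 = 1
95 = 47·2 + 1, so a_6 = 47
2 = 2·1 + 0, so a_7 = 2

[-9; 1, 3, 1, 1, 1, 47, 2]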